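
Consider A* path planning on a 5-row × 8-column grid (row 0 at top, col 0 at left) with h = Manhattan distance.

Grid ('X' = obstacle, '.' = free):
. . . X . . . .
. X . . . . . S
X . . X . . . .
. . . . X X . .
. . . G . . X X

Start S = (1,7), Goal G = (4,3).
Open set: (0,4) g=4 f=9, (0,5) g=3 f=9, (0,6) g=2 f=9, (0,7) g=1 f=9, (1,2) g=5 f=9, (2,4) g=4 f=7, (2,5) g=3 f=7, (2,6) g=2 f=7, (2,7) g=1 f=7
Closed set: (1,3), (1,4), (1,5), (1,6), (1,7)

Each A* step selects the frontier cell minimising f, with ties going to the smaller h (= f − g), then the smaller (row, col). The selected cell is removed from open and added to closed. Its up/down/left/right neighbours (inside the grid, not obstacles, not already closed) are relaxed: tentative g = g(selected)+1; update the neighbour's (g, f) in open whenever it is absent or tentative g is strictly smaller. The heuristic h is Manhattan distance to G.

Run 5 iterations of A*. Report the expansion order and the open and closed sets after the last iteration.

step 1: expand (2,4) (f=7, h=3) → closed; open now [(0,4) g=4 f=9, (0,5) g=3 f=9, (0,6) g=2 f=9, (0,7) g=1 f=9, (1,2) g=5 f=9, (2,5) g=3 f=7, (2,6) g=2 f=7, (2,7) g=1 f=7]
step 2: expand (2,5) (f=7, h=4) → closed; open now [(0,4) g=4 f=9, (0,5) g=3 f=9, (0,6) g=2 f=9, (0,7) g=1 f=9, (1,2) g=5 f=9, (2,6) g=2 f=7, (2,7) g=1 f=7]
step 3: expand (2,6) (f=7, h=5) → closed; open now [(0,4) g=4 f=9, (0,5) g=3 f=9, (0,6) g=2 f=9, (0,7) g=1 f=9, (1,2) g=5 f=9, (2,7) g=1 f=7, (3,6) g=3 f=7]
step 4: expand (3,6) (f=7, h=4) → closed; open now [(0,4) g=4 f=9, (0,5) g=3 f=9, (0,6) g=2 f=9, (0,7) g=1 f=9, (1,2) g=5 f=9, (2,7) g=1 f=7, (3,7) g=4 f=9]
step 5: expand (2,7) (f=7, h=6) → closed; open now [(0,4) g=4 f=9, (0,5) g=3 f=9, (0,6) g=2 f=9, (0,7) g=1 f=9, (1,2) g=5 f=9, (3,7) g=2 f=7]

order=[(2,4) → (2,5) → (2,6) → (3,6) → (2,7)]; open=[(0,4) g=4 f=9, (0,5) g=3 f=9, (0,6) g=2 f=9, (0,7) g=1 f=9, (1,2) g=5 f=9, (3,7) g=2 f=7]; closed=[(1,3), (1,4), (1,5), (1,6), (1,7), (2,4), (2,5), (2,6), (2,7), (3,6)]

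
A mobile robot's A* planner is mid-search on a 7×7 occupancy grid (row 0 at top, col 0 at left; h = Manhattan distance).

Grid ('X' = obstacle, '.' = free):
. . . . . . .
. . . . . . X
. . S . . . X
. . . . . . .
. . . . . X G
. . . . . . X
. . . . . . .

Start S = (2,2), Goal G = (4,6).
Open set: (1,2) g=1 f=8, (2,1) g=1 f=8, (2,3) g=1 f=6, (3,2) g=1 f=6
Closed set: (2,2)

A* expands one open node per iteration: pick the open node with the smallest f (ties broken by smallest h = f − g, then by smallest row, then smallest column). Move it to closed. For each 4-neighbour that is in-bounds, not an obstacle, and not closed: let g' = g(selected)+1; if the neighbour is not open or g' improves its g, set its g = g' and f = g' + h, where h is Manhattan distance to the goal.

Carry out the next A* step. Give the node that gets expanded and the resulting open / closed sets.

expanded=(2,3); open=[(1,2) g=1 f=8, (1,3) g=2 f=8, (2,1) g=1 f=8, (2,4) g=2 f=6, (3,2) g=1 f=6, (3,3) g=2 f=6]; closed=[(2,2), (2,3)]

step 1: expand (2,3) (f=6, h=5) → closed; open now [(1,2) g=1 f=8, (1,3) g=2 f=8, (2,1) g=1 f=8, (2,4) g=2 f=6, (3,2) g=1 f=6, (3,3) g=2 f=6]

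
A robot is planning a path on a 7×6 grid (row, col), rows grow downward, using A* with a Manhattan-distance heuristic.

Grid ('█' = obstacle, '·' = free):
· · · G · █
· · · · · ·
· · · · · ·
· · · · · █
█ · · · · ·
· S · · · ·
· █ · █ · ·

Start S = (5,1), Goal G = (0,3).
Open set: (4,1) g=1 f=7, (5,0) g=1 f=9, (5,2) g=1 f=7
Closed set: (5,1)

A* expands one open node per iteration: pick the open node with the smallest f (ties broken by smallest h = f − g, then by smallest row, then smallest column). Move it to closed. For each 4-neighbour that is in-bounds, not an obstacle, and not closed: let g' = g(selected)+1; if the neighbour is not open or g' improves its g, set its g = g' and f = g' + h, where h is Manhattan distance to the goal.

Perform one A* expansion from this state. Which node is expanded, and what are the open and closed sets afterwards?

expanded=(4,1); open=[(3,1) g=2 f=7, (4,2) g=2 f=7, (5,0) g=1 f=9, (5,2) g=1 f=7]; closed=[(4,1), (5,1)]

step 1: expand (4,1) (f=7, h=6) → closed; open now [(3,1) g=2 f=7, (4,2) g=2 f=7, (5,0) g=1 f=9, (5,2) g=1 f=7]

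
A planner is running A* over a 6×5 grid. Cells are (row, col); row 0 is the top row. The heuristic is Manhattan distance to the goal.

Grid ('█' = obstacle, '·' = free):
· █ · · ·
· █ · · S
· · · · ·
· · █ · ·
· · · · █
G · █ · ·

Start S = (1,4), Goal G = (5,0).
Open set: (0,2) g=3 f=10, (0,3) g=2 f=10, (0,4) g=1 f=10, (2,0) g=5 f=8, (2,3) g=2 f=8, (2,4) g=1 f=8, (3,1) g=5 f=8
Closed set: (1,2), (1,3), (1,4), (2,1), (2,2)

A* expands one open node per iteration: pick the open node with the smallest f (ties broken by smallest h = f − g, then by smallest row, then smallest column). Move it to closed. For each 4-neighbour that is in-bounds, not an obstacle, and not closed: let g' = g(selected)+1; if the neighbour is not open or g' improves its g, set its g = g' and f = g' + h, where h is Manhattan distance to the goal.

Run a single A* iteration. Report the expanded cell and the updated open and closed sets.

expanded=(2,0); open=[(0,2) g=3 f=10, (0,3) g=2 f=10, (0,4) g=1 f=10, (1,0) g=6 f=10, (2,3) g=2 f=8, (2,4) g=1 f=8, (3,0) g=6 f=8, (3,1) g=5 f=8]; closed=[(1,2), (1,3), (1,4), (2,0), (2,1), (2,2)]

step 1: expand (2,0) (f=8, h=3) → closed; open now [(0,2) g=3 f=10, (0,3) g=2 f=10, (0,4) g=1 f=10, (1,0) g=6 f=10, (2,3) g=2 f=8, (2,4) g=1 f=8, (3,0) g=6 f=8, (3,1) g=5 f=8]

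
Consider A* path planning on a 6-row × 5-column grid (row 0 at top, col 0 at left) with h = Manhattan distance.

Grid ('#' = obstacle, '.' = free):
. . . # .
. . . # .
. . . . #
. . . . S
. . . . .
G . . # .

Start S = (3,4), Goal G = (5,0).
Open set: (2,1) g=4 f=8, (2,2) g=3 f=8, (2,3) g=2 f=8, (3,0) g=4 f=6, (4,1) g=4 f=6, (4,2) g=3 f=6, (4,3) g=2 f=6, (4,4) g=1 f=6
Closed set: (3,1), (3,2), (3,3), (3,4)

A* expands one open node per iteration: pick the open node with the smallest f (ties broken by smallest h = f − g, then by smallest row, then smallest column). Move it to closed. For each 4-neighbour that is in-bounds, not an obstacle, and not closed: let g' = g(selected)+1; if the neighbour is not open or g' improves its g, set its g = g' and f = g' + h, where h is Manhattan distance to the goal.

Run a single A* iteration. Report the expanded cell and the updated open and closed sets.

step 1: expand (3,0) (f=6, h=2) → closed; open now [(2,0) g=5 f=8, (2,1) g=4 f=8, (2,2) g=3 f=8, (2,3) g=2 f=8, (4,0) g=5 f=6, (4,1) g=4 f=6, (4,2) g=3 f=6, (4,3) g=2 f=6, (4,4) g=1 f=6]

expanded=(3,0); open=[(2,0) g=5 f=8, (2,1) g=4 f=8, (2,2) g=3 f=8, (2,3) g=2 f=8, (4,0) g=5 f=6, (4,1) g=4 f=6, (4,2) g=3 f=6, (4,3) g=2 f=6, (4,4) g=1 f=6]; closed=[(3,0), (3,1), (3,2), (3,3), (3,4)]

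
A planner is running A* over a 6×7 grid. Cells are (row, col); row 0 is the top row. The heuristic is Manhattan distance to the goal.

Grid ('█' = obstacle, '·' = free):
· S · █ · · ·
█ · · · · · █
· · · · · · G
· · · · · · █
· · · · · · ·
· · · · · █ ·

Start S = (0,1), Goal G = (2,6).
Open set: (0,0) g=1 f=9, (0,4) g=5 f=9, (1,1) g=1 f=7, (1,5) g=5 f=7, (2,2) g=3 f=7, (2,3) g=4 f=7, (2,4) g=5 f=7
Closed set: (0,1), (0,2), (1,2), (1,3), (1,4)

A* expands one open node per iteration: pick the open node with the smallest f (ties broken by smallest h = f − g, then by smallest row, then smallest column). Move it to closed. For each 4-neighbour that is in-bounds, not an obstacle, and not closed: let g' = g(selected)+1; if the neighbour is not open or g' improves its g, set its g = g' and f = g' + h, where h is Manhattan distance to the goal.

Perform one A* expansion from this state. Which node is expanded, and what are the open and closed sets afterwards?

expanded=(1,5); open=[(0,0) g=1 f=9, (0,4) g=5 f=9, (0,5) g=6 f=9, (1,1) g=1 f=7, (2,2) g=3 f=7, (2,3) g=4 f=7, (2,4) g=5 f=7, (2,5) g=6 f=7]; closed=[(0,1), (0,2), (1,2), (1,3), (1,4), (1,5)]

step 1: expand (1,5) (f=7, h=2) → closed; open now [(0,0) g=1 f=9, (0,4) g=5 f=9, (0,5) g=6 f=9, (1,1) g=1 f=7, (2,2) g=3 f=7, (2,3) g=4 f=7, (2,4) g=5 f=7, (2,5) g=6 f=7]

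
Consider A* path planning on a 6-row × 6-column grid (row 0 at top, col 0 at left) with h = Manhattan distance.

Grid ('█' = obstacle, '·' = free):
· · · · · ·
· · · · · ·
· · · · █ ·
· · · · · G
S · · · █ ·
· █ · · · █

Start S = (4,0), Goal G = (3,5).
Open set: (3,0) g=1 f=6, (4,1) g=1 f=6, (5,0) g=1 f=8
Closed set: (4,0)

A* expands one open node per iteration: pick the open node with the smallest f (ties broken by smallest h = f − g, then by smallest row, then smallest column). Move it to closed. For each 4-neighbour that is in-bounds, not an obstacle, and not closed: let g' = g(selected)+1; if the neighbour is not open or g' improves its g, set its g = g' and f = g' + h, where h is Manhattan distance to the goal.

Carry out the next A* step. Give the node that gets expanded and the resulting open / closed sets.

step 1: expand (3,0) (f=6, h=5) → closed; open now [(2,0) g=2 f=8, (3,1) g=2 f=6, (4,1) g=1 f=6, (5,0) g=1 f=8]

expanded=(3,0); open=[(2,0) g=2 f=8, (3,1) g=2 f=6, (4,1) g=1 f=6, (5,0) g=1 f=8]; closed=[(3,0), (4,0)]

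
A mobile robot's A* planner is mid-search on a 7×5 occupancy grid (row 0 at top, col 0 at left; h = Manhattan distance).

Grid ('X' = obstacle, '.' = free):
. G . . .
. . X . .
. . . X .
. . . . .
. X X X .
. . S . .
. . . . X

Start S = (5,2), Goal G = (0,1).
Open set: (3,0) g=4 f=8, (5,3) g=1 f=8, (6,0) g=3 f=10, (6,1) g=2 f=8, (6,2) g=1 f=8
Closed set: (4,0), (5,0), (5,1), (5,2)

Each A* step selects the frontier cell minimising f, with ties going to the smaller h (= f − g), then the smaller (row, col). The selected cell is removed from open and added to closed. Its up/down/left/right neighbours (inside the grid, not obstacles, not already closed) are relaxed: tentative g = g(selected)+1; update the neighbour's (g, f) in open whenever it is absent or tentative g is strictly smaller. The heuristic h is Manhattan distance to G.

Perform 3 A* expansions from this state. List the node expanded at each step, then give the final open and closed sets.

step 1: expand (3,0) (f=8, h=4) → closed; open now [(2,0) g=5 f=8, (3,1) g=5 f=8, (5,3) g=1 f=8, (6,0) g=3 f=10, (6,1) g=2 f=8, (6,2) g=1 f=8]
step 2: expand (2,0) (f=8, h=3) → closed; open now [(1,0) g=6 f=8, (2,1) g=6 f=8, (3,1) g=5 f=8, (5,3) g=1 f=8, (6,0) g=3 f=10, (6,1) g=2 f=8, (6,2) g=1 f=8]
step 3: expand (1,0) (f=8, h=2) → closed; open now [(0,0) g=7 f=8, (1,1) g=7 f=8, (2,1) g=6 f=8, (3,1) g=5 f=8, (5,3) g=1 f=8, (6,0) g=3 f=10, (6,1) g=2 f=8, (6,2) g=1 f=8]

order=[(3,0) → (2,0) → (1,0)]; open=[(0,0) g=7 f=8, (1,1) g=7 f=8, (2,1) g=6 f=8, (3,1) g=5 f=8, (5,3) g=1 f=8, (6,0) g=3 f=10, (6,1) g=2 f=8, (6,2) g=1 f=8]; closed=[(1,0), (2,0), (3,0), (4,0), (5,0), (5,1), (5,2)]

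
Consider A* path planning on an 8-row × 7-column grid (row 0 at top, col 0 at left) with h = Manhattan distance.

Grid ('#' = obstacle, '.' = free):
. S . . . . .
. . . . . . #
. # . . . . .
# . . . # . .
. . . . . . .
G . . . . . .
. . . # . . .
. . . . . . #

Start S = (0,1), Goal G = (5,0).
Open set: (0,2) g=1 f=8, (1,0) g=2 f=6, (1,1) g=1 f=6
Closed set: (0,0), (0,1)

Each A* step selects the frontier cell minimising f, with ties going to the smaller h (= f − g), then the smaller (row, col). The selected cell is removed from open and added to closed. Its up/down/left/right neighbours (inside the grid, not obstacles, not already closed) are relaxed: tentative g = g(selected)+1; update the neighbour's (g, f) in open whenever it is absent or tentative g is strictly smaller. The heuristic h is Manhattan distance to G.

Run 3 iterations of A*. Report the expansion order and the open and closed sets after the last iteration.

step 1: expand (1,0) (f=6, h=4) → closed; open now [(0,2) g=1 f=8, (1,1) g=1 f=6, (2,0) g=3 f=6]
step 2: expand (2,0) (f=6, h=3) → closed; open now [(0,2) g=1 f=8, (1,1) g=1 f=6]
step 3: expand (1,1) (f=6, h=5) → closed; open now [(0,2) g=1 f=8, (1,2) g=2 f=8]

order=[(1,0) → (2,0) → (1,1)]; open=[(0,2) g=1 f=8, (1,2) g=2 f=8]; closed=[(0,0), (0,1), (1,0), (1,1), (2,0)]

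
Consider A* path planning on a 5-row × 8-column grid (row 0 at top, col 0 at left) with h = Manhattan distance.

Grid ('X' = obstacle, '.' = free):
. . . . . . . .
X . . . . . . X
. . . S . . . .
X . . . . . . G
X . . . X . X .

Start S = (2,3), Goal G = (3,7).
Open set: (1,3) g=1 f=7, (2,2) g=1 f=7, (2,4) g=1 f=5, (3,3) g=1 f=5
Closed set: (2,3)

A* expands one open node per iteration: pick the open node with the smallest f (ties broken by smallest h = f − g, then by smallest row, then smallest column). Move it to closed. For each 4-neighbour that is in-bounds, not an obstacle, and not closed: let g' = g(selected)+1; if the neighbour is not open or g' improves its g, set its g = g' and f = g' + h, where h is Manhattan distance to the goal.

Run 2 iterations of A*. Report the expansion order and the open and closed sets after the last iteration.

order=[(2,4) → (2,5)]; open=[(1,3) g=1 f=7, (1,4) g=2 f=7, (1,5) g=3 f=7, (2,2) g=1 f=7, (2,6) g=3 f=5, (3,3) g=1 f=5, (3,4) g=2 f=5, (3,5) g=3 f=5]; closed=[(2,3), (2,4), (2,5)]

step 1: expand (2,4) (f=5, h=4) → closed; open now [(1,3) g=1 f=7, (1,4) g=2 f=7, (2,2) g=1 f=7, (2,5) g=2 f=5, (3,3) g=1 f=5, (3,4) g=2 f=5]
step 2: expand (2,5) (f=5, h=3) → closed; open now [(1,3) g=1 f=7, (1,4) g=2 f=7, (1,5) g=3 f=7, (2,2) g=1 f=7, (2,6) g=3 f=5, (3,3) g=1 f=5, (3,4) g=2 f=5, (3,5) g=3 f=5]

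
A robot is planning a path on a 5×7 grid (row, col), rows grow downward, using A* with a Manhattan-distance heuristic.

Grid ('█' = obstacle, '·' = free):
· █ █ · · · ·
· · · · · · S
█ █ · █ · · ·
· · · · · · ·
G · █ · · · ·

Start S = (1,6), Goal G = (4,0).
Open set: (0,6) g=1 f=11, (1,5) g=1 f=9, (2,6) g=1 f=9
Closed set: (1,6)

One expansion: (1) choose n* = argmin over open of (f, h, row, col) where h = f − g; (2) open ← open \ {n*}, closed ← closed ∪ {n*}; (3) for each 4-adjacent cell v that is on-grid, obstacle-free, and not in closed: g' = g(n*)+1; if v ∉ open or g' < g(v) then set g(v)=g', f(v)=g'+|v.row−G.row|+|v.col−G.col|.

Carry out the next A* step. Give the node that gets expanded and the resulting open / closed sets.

step 1: expand (1,5) (f=9, h=8) → closed; open now [(0,5) g=2 f=11, (0,6) g=1 f=11, (1,4) g=2 f=9, (2,5) g=2 f=9, (2,6) g=1 f=9]

expanded=(1,5); open=[(0,5) g=2 f=11, (0,6) g=1 f=11, (1,4) g=2 f=9, (2,5) g=2 f=9, (2,6) g=1 f=9]; closed=[(1,5), (1,6)]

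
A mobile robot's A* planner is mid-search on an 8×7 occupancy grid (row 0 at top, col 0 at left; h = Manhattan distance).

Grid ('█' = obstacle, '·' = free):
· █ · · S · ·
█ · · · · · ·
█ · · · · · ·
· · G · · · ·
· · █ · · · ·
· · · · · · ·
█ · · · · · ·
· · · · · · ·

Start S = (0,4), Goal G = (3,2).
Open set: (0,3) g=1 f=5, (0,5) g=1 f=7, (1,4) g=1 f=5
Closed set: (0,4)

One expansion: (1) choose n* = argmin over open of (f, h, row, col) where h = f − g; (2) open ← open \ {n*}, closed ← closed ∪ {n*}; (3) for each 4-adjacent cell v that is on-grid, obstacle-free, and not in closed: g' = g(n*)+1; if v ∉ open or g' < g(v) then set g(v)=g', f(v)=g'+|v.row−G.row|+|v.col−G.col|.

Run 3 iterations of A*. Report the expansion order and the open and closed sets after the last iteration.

order=[(0,3) → (0,2) → (1,2)]; open=[(0,5) g=1 f=7, (1,1) g=4 f=7, (1,3) g=2 f=5, (1,4) g=1 f=5, (2,2) g=4 f=5]; closed=[(0,2), (0,3), (0,4), (1,2)]

step 1: expand (0,3) (f=5, h=4) → closed; open now [(0,2) g=2 f=5, (0,5) g=1 f=7, (1,3) g=2 f=5, (1,4) g=1 f=5]
step 2: expand (0,2) (f=5, h=3) → closed; open now [(0,5) g=1 f=7, (1,2) g=3 f=5, (1,3) g=2 f=5, (1,4) g=1 f=5]
step 3: expand (1,2) (f=5, h=2) → closed; open now [(0,5) g=1 f=7, (1,1) g=4 f=7, (1,3) g=2 f=5, (1,4) g=1 f=5, (2,2) g=4 f=5]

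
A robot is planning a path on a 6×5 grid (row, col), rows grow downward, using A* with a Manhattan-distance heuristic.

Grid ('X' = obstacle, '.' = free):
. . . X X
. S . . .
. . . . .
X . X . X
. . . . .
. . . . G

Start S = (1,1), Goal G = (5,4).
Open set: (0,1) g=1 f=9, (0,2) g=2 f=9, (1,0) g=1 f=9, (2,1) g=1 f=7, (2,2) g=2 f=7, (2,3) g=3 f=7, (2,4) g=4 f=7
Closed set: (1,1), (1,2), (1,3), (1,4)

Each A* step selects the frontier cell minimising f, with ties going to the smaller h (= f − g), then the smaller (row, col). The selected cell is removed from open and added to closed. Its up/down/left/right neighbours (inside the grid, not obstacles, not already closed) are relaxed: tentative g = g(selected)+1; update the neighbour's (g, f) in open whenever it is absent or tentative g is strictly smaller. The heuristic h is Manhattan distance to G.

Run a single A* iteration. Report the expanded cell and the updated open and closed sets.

expanded=(2,4); open=[(0,1) g=1 f=9, (0,2) g=2 f=9, (1,0) g=1 f=9, (2,1) g=1 f=7, (2,2) g=2 f=7, (2,3) g=3 f=7]; closed=[(1,1), (1,2), (1,3), (1,4), (2,4)]

step 1: expand (2,4) (f=7, h=3) → closed; open now [(0,1) g=1 f=9, (0,2) g=2 f=9, (1,0) g=1 f=9, (2,1) g=1 f=7, (2,2) g=2 f=7, (2,3) g=3 f=7]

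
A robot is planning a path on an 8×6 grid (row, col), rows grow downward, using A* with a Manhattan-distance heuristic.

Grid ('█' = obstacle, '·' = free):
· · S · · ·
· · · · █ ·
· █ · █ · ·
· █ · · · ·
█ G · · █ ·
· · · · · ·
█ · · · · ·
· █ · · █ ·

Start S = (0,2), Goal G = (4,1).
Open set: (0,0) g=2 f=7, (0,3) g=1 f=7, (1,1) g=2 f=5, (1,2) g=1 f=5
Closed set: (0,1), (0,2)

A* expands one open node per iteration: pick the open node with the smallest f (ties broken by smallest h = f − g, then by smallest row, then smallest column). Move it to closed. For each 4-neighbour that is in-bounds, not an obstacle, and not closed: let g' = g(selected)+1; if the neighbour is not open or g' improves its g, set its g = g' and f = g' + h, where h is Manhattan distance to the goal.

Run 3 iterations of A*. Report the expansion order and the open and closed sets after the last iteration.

order=[(1,1) → (1,2) → (2,2)]; open=[(0,0) g=2 f=7, (0,3) g=1 f=7, (1,0) g=3 f=7, (1,3) g=2 f=7, (3,2) g=3 f=5]; closed=[(0,1), (0,2), (1,1), (1,2), (2,2)]

step 1: expand (1,1) (f=5, h=3) → closed; open now [(0,0) g=2 f=7, (0,3) g=1 f=7, (1,0) g=3 f=7, (1,2) g=1 f=5]
step 2: expand (1,2) (f=5, h=4) → closed; open now [(0,0) g=2 f=7, (0,3) g=1 f=7, (1,0) g=3 f=7, (1,3) g=2 f=7, (2,2) g=2 f=5]
step 3: expand (2,2) (f=5, h=3) → closed; open now [(0,0) g=2 f=7, (0,3) g=1 f=7, (1,0) g=3 f=7, (1,3) g=2 f=7, (3,2) g=3 f=5]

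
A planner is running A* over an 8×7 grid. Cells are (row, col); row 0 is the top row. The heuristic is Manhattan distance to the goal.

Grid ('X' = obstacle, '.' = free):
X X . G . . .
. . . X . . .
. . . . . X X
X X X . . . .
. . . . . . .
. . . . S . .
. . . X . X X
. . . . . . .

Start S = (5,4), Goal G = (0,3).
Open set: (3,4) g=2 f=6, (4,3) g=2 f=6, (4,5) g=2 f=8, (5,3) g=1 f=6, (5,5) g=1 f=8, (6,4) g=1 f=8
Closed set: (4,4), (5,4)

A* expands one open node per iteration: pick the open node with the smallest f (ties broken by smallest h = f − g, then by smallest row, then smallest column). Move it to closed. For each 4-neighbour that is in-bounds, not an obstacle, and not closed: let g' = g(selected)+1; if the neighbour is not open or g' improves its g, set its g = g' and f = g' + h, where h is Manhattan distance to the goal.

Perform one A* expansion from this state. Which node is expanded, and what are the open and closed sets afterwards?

step 1: expand (3,4) (f=6, h=4) → closed; open now [(2,4) g=3 f=6, (3,3) g=3 f=6, (3,5) g=3 f=8, (4,3) g=2 f=6, (4,5) g=2 f=8, (5,3) g=1 f=6, (5,5) g=1 f=8, (6,4) g=1 f=8]

expanded=(3,4); open=[(2,4) g=3 f=6, (3,3) g=3 f=6, (3,5) g=3 f=8, (4,3) g=2 f=6, (4,5) g=2 f=8, (5,3) g=1 f=6, (5,5) g=1 f=8, (6,4) g=1 f=8]; closed=[(3,4), (4,4), (5,4)]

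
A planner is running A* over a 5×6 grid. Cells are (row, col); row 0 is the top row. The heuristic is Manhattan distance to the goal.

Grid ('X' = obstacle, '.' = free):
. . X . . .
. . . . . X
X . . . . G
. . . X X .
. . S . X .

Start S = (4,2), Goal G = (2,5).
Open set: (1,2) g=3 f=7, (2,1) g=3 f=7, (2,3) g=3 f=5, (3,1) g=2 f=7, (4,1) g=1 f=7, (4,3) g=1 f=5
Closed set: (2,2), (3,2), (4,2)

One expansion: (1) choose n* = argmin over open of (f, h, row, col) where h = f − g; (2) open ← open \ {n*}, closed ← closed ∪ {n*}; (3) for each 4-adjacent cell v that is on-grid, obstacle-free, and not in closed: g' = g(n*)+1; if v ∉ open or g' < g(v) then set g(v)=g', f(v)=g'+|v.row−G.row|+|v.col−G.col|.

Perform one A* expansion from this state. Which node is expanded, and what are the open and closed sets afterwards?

expanded=(2,3); open=[(1,2) g=3 f=7, (1,3) g=4 f=7, (2,1) g=3 f=7, (2,4) g=4 f=5, (3,1) g=2 f=7, (4,1) g=1 f=7, (4,3) g=1 f=5]; closed=[(2,2), (2,3), (3,2), (4,2)]

step 1: expand (2,3) (f=5, h=2) → closed; open now [(1,2) g=3 f=7, (1,3) g=4 f=7, (2,1) g=3 f=7, (2,4) g=4 f=5, (3,1) g=2 f=7, (4,1) g=1 f=7, (4,3) g=1 f=5]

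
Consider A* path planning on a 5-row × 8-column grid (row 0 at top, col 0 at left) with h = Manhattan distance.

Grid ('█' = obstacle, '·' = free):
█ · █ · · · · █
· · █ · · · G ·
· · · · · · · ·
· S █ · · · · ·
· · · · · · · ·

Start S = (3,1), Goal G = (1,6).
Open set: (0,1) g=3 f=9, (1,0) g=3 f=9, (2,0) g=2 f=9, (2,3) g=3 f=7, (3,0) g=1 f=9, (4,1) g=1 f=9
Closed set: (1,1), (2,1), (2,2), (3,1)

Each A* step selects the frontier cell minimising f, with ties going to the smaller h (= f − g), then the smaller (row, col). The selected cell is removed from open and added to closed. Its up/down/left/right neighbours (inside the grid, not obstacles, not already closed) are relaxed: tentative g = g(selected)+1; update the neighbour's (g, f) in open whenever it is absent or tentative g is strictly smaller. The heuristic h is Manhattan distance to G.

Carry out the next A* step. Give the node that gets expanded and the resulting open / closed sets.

expanded=(2,3); open=[(0,1) g=3 f=9, (1,0) g=3 f=9, (1,3) g=4 f=7, (2,0) g=2 f=9, (2,4) g=4 f=7, (3,0) g=1 f=9, (3,3) g=4 f=9, (4,1) g=1 f=9]; closed=[(1,1), (2,1), (2,2), (2,3), (3,1)]

step 1: expand (2,3) (f=7, h=4) → closed; open now [(0,1) g=3 f=9, (1,0) g=3 f=9, (1,3) g=4 f=7, (2,0) g=2 f=9, (2,4) g=4 f=7, (3,0) g=1 f=9, (3,3) g=4 f=9, (4,1) g=1 f=9]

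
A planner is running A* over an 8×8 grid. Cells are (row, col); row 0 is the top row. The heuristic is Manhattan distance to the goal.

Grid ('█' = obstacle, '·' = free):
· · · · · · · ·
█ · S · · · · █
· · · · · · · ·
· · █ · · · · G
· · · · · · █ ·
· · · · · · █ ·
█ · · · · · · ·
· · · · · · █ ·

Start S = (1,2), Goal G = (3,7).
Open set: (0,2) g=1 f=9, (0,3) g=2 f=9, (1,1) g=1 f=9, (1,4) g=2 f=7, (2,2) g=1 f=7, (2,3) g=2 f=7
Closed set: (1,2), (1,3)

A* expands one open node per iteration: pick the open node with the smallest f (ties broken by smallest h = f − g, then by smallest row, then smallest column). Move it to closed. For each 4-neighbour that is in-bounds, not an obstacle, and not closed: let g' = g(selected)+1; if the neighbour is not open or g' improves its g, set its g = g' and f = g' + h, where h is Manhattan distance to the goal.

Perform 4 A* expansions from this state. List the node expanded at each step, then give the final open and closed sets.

step 1: expand (1,4) (f=7, h=5) → closed; open now [(0,2) g=1 f=9, (0,3) g=2 f=9, (0,4) g=3 f=9, (1,1) g=1 f=9, (1,5) g=3 f=7, (2,2) g=1 f=7, (2,3) g=2 f=7, (2,4) g=3 f=7]
step 2: expand (1,5) (f=7, h=4) → closed; open now [(0,2) g=1 f=9, (0,3) g=2 f=9, (0,4) g=3 f=9, (0,5) g=4 f=9, (1,1) g=1 f=9, (1,6) g=4 f=7, (2,2) g=1 f=7, (2,3) g=2 f=7, (2,4) g=3 f=7, (2,5) g=4 f=7]
step 3: expand (1,6) (f=7, h=3) → closed; open now [(0,2) g=1 f=9, (0,3) g=2 f=9, (0,4) g=3 f=9, (0,5) g=4 f=9, (0,6) g=5 f=9, (1,1) g=1 f=9, (2,2) g=1 f=7, (2,3) g=2 f=7, (2,4) g=3 f=7, (2,5) g=4 f=7, (2,6) g=5 f=7]
step 4: expand (2,6) (f=7, h=2) → closed; open now [(0,2) g=1 f=9, (0,3) g=2 f=9, (0,4) g=3 f=9, (0,5) g=4 f=9, (0,6) g=5 f=9, (1,1) g=1 f=9, (2,2) g=1 f=7, (2,3) g=2 f=7, (2,4) g=3 f=7, (2,5) g=4 f=7, (2,7) g=6 f=7, (3,6) g=6 f=7]

order=[(1,4) → (1,5) → (1,6) → (2,6)]; open=[(0,2) g=1 f=9, (0,3) g=2 f=9, (0,4) g=3 f=9, (0,5) g=4 f=9, (0,6) g=5 f=9, (1,1) g=1 f=9, (2,2) g=1 f=7, (2,3) g=2 f=7, (2,4) g=3 f=7, (2,5) g=4 f=7, (2,7) g=6 f=7, (3,6) g=6 f=7]; closed=[(1,2), (1,3), (1,4), (1,5), (1,6), (2,6)]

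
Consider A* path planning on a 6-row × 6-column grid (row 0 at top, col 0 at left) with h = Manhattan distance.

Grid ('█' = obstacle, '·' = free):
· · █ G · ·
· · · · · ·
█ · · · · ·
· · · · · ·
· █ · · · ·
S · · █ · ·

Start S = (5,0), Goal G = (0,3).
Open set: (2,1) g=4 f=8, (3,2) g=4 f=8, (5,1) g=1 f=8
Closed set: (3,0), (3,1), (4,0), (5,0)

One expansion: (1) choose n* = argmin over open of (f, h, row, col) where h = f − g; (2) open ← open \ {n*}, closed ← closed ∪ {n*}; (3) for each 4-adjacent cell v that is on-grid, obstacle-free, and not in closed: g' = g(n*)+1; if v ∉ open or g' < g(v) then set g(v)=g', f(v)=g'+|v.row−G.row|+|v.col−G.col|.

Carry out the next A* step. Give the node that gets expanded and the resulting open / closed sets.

step 1: expand (2,1) (f=8, h=4) → closed; open now [(1,1) g=5 f=8, (2,2) g=5 f=8, (3,2) g=4 f=8, (5,1) g=1 f=8]

expanded=(2,1); open=[(1,1) g=5 f=8, (2,2) g=5 f=8, (3,2) g=4 f=8, (5,1) g=1 f=8]; closed=[(2,1), (3,0), (3,1), (4,0), (5,0)]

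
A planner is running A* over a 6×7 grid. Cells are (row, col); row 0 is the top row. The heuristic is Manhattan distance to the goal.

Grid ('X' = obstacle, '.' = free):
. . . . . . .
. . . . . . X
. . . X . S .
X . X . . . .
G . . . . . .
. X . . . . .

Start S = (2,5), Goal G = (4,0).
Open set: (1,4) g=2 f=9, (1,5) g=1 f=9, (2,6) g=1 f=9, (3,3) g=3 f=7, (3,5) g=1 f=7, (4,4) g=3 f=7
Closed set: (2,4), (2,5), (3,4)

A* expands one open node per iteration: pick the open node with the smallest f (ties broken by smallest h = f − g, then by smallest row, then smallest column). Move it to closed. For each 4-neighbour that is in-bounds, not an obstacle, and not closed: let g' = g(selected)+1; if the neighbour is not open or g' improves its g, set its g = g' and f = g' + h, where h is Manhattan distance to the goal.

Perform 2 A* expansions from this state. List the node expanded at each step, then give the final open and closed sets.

order=[(3,3) → (4,3)]; open=[(1,4) g=2 f=9, (1,5) g=1 f=9, (2,6) g=1 f=9, (3,5) g=1 f=7, (4,2) g=5 f=7, (4,4) g=3 f=7, (5,3) g=5 f=9]; closed=[(2,4), (2,5), (3,3), (3,4), (4,3)]

step 1: expand (3,3) (f=7, h=4) → closed; open now [(1,4) g=2 f=9, (1,5) g=1 f=9, (2,6) g=1 f=9, (3,5) g=1 f=7, (4,3) g=4 f=7, (4,4) g=3 f=7]
step 2: expand (4,3) (f=7, h=3) → closed; open now [(1,4) g=2 f=9, (1,5) g=1 f=9, (2,6) g=1 f=9, (3,5) g=1 f=7, (4,2) g=5 f=7, (4,4) g=3 f=7, (5,3) g=5 f=9]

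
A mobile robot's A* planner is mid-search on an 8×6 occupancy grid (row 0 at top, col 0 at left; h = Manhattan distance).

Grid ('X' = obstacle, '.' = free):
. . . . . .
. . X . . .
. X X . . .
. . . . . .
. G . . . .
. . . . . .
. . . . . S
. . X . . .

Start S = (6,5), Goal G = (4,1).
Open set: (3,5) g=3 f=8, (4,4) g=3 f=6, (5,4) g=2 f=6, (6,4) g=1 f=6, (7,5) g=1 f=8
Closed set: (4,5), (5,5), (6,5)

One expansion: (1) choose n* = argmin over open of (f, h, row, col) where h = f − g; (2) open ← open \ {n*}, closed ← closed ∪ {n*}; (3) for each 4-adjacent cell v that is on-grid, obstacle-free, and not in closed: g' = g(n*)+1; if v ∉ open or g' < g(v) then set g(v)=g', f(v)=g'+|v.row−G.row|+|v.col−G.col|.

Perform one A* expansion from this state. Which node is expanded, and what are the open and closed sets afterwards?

step 1: expand (4,4) (f=6, h=3) → closed; open now [(3,4) g=4 f=8, (3,5) g=3 f=8, (4,3) g=4 f=6, (5,4) g=2 f=6, (6,4) g=1 f=6, (7,5) g=1 f=8]

expanded=(4,4); open=[(3,4) g=4 f=8, (3,5) g=3 f=8, (4,3) g=4 f=6, (5,4) g=2 f=6, (6,4) g=1 f=6, (7,5) g=1 f=8]; closed=[(4,4), (4,5), (5,5), (6,5)]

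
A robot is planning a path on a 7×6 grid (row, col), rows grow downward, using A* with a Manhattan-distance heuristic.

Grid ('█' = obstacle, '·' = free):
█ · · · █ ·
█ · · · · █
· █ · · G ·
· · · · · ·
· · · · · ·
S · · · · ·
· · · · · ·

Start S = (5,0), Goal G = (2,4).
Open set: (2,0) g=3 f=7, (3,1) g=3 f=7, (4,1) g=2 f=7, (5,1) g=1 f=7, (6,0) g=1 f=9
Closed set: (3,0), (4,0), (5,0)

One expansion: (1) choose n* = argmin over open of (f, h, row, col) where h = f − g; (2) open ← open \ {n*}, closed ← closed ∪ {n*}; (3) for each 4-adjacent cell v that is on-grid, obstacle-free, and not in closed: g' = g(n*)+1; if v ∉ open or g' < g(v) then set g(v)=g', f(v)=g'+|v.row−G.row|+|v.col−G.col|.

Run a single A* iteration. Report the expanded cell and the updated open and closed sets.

expanded=(2,0); open=[(3,1) g=3 f=7, (4,1) g=2 f=7, (5,1) g=1 f=7, (6,0) g=1 f=9]; closed=[(2,0), (3,0), (4,0), (5,0)]

step 1: expand (2,0) (f=7, h=4) → closed; open now [(3,1) g=3 f=7, (4,1) g=2 f=7, (5,1) g=1 f=7, (6,0) g=1 f=9]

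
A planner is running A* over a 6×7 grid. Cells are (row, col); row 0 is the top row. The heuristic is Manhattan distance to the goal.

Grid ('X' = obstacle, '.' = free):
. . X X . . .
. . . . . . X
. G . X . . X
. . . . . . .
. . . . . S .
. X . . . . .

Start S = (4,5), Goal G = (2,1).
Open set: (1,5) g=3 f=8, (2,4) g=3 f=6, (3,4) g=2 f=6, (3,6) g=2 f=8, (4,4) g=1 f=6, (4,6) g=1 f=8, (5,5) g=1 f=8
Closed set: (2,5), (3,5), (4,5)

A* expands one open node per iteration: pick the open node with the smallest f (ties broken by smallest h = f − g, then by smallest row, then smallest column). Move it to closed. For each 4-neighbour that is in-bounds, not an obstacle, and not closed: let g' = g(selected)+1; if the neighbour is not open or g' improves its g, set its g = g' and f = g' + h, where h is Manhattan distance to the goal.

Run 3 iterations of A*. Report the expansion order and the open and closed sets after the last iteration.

step 1: expand (2,4) (f=6, h=3) → closed; open now [(1,4) g=4 f=8, (1,5) g=3 f=8, (3,4) g=2 f=6, (3,6) g=2 f=8, (4,4) g=1 f=6, (4,6) g=1 f=8, (5,5) g=1 f=8]
step 2: expand (3,4) (f=6, h=4) → closed; open now [(1,4) g=4 f=8, (1,5) g=3 f=8, (3,3) g=3 f=6, (3,6) g=2 f=8, (4,4) g=1 f=6, (4,6) g=1 f=8, (5,5) g=1 f=8]
step 3: expand (3,3) (f=6, h=3) → closed; open now [(1,4) g=4 f=8, (1,5) g=3 f=8, (3,2) g=4 f=6, (3,6) g=2 f=8, (4,3) g=4 f=8, (4,4) g=1 f=6, (4,6) g=1 f=8, (5,5) g=1 f=8]

order=[(2,4) → (3,4) → (3,3)]; open=[(1,4) g=4 f=8, (1,5) g=3 f=8, (3,2) g=4 f=6, (3,6) g=2 f=8, (4,3) g=4 f=8, (4,4) g=1 f=6, (4,6) g=1 f=8, (5,5) g=1 f=8]; closed=[(2,4), (2,5), (3,3), (3,4), (3,5), (4,5)]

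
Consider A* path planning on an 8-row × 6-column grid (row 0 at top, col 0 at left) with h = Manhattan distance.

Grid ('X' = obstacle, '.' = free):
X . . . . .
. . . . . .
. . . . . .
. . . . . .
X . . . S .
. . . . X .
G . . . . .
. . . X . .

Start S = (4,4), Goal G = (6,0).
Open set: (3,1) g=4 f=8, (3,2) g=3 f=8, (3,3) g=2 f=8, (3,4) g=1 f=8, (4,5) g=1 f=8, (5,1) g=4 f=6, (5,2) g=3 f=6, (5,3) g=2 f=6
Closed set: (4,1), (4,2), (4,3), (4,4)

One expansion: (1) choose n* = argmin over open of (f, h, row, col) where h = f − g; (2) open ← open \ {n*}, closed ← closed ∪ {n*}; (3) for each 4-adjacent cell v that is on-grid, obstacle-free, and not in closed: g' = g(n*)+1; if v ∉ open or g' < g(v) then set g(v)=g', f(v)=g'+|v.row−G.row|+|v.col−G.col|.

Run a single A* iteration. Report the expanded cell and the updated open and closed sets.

step 1: expand (5,1) (f=6, h=2) → closed; open now [(3,1) g=4 f=8, (3,2) g=3 f=8, (3,3) g=2 f=8, (3,4) g=1 f=8, (4,5) g=1 f=8, (5,0) g=5 f=6, (5,2) g=3 f=6, (5,3) g=2 f=6, (6,1) g=5 f=6]

expanded=(5,1); open=[(3,1) g=4 f=8, (3,2) g=3 f=8, (3,3) g=2 f=8, (3,4) g=1 f=8, (4,5) g=1 f=8, (5,0) g=5 f=6, (5,2) g=3 f=6, (5,3) g=2 f=6, (6,1) g=5 f=6]; closed=[(4,1), (4,2), (4,3), (4,4), (5,1)]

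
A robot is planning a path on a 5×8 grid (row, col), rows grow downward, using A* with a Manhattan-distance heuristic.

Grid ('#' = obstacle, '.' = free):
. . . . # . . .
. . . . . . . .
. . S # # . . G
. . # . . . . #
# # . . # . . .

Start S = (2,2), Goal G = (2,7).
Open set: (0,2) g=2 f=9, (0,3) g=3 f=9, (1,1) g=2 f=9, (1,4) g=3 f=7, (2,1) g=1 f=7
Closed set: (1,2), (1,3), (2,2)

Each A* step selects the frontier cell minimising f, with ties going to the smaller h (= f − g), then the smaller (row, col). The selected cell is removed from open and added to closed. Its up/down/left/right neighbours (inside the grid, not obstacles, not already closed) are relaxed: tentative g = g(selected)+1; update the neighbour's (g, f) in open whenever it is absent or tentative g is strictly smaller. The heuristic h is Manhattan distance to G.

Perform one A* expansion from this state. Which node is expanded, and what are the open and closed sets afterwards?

step 1: expand (1,4) (f=7, h=4) → closed; open now [(0,2) g=2 f=9, (0,3) g=3 f=9, (1,1) g=2 f=9, (1,5) g=4 f=7, (2,1) g=1 f=7]

expanded=(1,4); open=[(0,2) g=2 f=9, (0,3) g=3 f=9, (1,1) g=2 f=9, (1,5) g=4 f=7, (2,1) g=1 f=7]; closed=[(1,2), (1,3), (1,4), (2,2)]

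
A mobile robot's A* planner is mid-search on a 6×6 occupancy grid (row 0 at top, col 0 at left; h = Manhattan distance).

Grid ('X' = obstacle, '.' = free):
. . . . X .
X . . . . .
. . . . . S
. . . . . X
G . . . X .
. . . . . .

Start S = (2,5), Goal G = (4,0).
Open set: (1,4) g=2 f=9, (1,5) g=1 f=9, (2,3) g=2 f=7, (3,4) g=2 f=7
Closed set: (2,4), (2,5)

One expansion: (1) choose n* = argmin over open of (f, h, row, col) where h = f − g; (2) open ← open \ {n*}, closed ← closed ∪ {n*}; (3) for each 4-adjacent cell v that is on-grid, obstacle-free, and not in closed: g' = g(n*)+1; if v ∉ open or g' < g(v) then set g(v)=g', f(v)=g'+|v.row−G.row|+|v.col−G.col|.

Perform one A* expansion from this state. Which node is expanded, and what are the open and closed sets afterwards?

expanded=(2,3); open=[(1,3) g=3 f=9, (1,4) g=2 f=9, (1,5) g=1 f=9, (2,2) g=3 f=7, (3,3) g=3 f=7, (3,4) g=2 f=7]; closed=[(2,3), (2,4), (2,5)]

step 1: expand (2,3) (f=7, h=5) → closed; open now [(1,3) g=3 f=9, (1,4) g=2 f=9, (1,5) g=1 f=9, (2,2) g=3 f=7, (3,3) g=3 f=7, (3,4) g=2 f=7]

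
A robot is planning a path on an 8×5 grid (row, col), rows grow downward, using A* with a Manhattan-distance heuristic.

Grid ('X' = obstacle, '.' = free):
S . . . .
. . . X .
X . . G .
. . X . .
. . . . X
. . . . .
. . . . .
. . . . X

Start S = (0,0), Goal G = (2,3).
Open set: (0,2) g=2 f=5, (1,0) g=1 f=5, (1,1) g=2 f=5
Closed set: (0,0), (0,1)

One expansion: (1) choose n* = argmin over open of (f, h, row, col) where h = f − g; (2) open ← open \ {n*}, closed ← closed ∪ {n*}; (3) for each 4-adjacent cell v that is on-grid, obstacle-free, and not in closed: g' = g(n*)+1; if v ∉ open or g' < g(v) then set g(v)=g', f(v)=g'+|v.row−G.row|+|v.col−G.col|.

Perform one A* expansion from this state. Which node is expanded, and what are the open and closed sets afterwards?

step 1: expand (0,2) (f=5, h=3) → closed; open now [(0,3) g=3 f=5, (1,0) g=1 f=5, (1,1) g=2 f=5, (1,2) g=3 f=5]

expanded=(0,2); open=[(0,3) g=3 f=5, (1,0) g=1 f=5, (1,1) g=2 f=5, (1,2) g=3 f=5]; closed=[(0,0), (0,1), (0,2)]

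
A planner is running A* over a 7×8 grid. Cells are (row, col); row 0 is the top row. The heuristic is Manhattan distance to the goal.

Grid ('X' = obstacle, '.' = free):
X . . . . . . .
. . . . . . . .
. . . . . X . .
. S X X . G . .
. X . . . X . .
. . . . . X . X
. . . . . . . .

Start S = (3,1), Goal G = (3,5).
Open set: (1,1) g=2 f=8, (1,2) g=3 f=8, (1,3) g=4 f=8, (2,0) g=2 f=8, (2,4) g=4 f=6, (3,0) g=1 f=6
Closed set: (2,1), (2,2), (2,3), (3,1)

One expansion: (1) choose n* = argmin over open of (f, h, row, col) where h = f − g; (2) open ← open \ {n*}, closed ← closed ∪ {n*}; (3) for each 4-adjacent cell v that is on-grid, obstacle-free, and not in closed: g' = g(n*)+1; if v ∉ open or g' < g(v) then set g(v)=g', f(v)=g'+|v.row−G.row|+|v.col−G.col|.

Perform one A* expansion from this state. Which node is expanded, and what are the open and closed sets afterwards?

expanded=(2,4); open=[(1,1) g=2 f=8, (1,2) g=3 f=8, (1,3) g=4 f=8, (1,4) g=5 f=8, (2,0) g=2 f=8, (3,0) g=1 f=6, (3,4) g=5 f=6]; closed=[(2,1), (2,2), (2,3), (2,4), (3,1)]

step 1: expand (2,4) (f=6, h=2) → closed; open now [(1,1) g=2 f=8, (1,2) g=3 f=8, (1,3) g=4 f=8, (1,4) g=5 f=8, (2,0) g=2 f=8, (3,0) g=1 f=6, (3,4) g=5 f=6]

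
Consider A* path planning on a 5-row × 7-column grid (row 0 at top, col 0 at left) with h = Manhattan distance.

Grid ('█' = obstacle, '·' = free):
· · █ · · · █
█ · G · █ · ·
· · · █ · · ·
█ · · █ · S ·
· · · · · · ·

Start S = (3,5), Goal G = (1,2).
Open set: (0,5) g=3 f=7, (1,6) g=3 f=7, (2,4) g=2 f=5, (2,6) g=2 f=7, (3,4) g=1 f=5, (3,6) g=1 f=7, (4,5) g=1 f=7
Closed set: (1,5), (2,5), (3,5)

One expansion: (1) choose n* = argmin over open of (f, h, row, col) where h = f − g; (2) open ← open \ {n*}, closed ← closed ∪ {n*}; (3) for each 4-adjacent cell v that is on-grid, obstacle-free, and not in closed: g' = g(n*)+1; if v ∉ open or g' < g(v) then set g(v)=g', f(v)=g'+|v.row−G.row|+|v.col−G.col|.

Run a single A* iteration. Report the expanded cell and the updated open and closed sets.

step 1: expand (2,4) (f=5, h=3) → closed; open now [(0,5) g=3 f=7, (1,6) g=3 f=7, (2,6) g=2 f=7, (3,4) g=1 f=5, (3,6) g=1 f=7, (4,5) g=1 f=7]

expanded=(2,4); open=[(0,5) g=3 f=7, (1,6) g=3 f=7, (2,6) g=2 f=7, (3,4) g=1 f=5, (3,6) g=1 f=7, (4,5) g=1 f=7]; closed=[(1,5), (2,4), (2,5), (3,5)]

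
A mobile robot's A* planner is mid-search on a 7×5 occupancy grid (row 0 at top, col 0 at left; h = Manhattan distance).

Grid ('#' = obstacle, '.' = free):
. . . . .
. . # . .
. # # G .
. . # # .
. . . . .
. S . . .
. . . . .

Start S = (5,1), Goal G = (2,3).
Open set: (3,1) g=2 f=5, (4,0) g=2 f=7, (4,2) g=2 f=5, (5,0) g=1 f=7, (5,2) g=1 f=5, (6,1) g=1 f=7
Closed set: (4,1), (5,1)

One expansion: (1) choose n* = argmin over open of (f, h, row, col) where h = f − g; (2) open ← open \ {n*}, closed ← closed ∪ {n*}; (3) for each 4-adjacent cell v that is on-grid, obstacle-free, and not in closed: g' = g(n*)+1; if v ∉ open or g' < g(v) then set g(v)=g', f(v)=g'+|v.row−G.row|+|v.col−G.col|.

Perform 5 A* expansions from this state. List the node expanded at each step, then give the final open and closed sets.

step 1: expand (3,1) (f=5, h=3) → closed; open now [(3,0) g=3 f=7, (4,0) g=2 f=7, (4,2) g=2 f=5, (5,0) g=1 f=7, (5,2) g=1 f=5, (6,1) g=1 f=7]
step 2: expand (4,2) (f=5, h=3) → closed; open now [(3,0) g=3 f=7, (4,0) g=2 f=7, (4,3) g=3 f=5, (5,0) g=1 f=7, (5,2) g=1 f=5, (6,1) g=1 f=7]
step 3: expand (4,3) (f=5, h=2) → closed; open now [(3,0) g=3 f=7, (4,0) g=2 f=7, (4,4) g=4 f=7, (5,0) g=1 f=7, (5,2) g=1 f=5, (5,3) g=4 f=7, (6,1) g=1 f=7]
step 4: expand (5,2) (f=5, h=4) → closed; open now [(3,0) g=3 f=7, (4,0) g=2 f=7, (4,4) g=4 f=7, (5,0) g=1 f=7, (5,3) g=2 f=5, (6,1) g=1 f=7, (6,2) g=2 f=7]
step 5: expand (5,3) (f=5, h=3) → closed; open now [(3,0) g=3 f=7, (4,0) g=2 f=7, (4,4) g=4 f=7, (5,0) g=1 f=7, (5,4) g=3 f=7, (6,1) g=1 f=7, (6,2) g=2 f=7, (6,3) g=3 f=7]

order=[(3,1) → (4,2) → (4,3) → (5,2) → (5,3)]; open=[(3,0) g=3 f=7, (4,0) g=2 f=7, (4,4) g=4 f=7, (5,0) g=1 f=7, (5,4) g=3 f=7, (6,1) g=1 f=7, (6,2) g=2 f=7, (6,3) g=3 f=7]; closed=[(3,1), (4,1), (4,2), (4,3), (5,1), (5,2), (5,3)]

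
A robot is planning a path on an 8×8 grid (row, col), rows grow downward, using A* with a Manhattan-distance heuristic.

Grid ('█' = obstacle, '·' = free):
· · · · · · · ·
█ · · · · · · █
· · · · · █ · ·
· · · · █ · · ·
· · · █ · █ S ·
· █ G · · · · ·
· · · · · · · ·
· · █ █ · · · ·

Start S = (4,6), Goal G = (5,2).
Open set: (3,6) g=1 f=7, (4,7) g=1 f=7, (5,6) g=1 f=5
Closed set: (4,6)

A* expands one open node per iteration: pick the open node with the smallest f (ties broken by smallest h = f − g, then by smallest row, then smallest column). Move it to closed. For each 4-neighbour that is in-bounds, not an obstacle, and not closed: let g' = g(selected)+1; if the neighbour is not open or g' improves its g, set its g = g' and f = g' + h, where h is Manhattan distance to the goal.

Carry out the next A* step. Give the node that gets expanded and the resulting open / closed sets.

expanded=(5,6); open=[(3,6) g=1 f=7, (4,7) g=1 f=7, (5,5) g=2 f=5, (5,7) g=2 f=7, (6,6) g=2 f=7]; closed=[(4,6), (5,6)]

step 1: expand (5,6) (f=5, h=4) → closed; open now [(3,6) g=1 f=7, (4,7) g=1 f=7, (5,5) g=2 f=5, (5,7) g=2 f=7, (6,6) g=2 f=7]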